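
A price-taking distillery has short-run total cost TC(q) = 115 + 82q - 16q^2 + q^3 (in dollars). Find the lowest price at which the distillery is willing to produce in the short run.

$18 per unit

The shutdown price is the minimum of AVC. VC = 82q - 16q^2 + q^3, so AVC = 82 - 16q + q^2.
dAVC/dq = -16 + 2q = 0 gives q = 8. min AVC = 82 - 16·8 + 8^2 = 18.
So the shutdown price is $18.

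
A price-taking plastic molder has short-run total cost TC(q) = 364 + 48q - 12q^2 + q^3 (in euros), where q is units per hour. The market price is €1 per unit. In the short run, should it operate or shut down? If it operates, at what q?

Strip out fixed cost: VC = 48q - 12q^2 + q^3. Then AVC = 48 - 12q + q^2 and MC = 48 - 24q + 3q^2.
AVC is minimized where dAVC/dq = -12 + 2q = 0, at q = 6; min AVC = 48 - 12·6 + 6^2 = €12.
P = €1 lies below min AVC = €12; no output level covers variable cost.
The firm minimizes its loss by shutting down and losing only its fixed cost of €364.

Shut down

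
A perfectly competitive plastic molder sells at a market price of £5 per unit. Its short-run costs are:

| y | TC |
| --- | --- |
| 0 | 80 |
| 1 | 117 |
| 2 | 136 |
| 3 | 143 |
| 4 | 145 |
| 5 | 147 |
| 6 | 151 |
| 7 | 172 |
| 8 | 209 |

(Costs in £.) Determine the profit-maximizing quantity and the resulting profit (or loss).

y = 0 (shut down); profit = -£80

Compute π = P·y − TC at each output: y=0: -80; y=1: -112; y=2: -126; y=3: -128; y=4: -125; y=5: -122; y=6: -121; y=7: -137; y=8: -169.
Profit is highest at y = 0. Equivalently, the lowest AVC in the table is 71/6 ≈ £11.83 at y = 6, and P = £5 falls below it — price never covers variable cost, so the firm shuts down and loses only its fixed cost.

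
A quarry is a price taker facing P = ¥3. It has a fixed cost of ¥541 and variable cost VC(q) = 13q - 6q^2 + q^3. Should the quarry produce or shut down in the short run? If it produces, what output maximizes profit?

Shut down

Variable cost is VC = 13q - 6q^2 + q^3, so AVC = VC/q = 13 - 6q + q^2 and MC = dTC/dq = 13 - 12q + 3q^2.
The AVC parabola has its vertex at q = 6/2 = 3, where AVC = 13 - 6·3 + 3^2 = ¥4.
With P < min AVC (¥3 < ¥4), every unit sold adds to the loss.
Best response: produce nothing and absorb the ¥541 fixed cost.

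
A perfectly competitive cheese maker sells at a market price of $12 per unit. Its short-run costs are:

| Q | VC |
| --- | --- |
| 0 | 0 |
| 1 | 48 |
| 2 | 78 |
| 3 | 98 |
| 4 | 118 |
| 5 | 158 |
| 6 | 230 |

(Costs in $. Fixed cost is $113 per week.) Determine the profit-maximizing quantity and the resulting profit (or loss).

Compute π = P·Q − TC at each output: Q=0: -113; Q=1: -149; Q=2: -167; Q=3: -175; Q=4: -183; Q=5: -211; Q=6: -271.
Profit is highest at Q = 0. Equivalently, the lowest AVC in the table is 118/4 ≈ $29.50 at Q = 4, and P = $12 falls below it — price never covers variable cost, so the firm shuts down and loses only its fixed cost.

Q = 0 (shut down); profit = -$113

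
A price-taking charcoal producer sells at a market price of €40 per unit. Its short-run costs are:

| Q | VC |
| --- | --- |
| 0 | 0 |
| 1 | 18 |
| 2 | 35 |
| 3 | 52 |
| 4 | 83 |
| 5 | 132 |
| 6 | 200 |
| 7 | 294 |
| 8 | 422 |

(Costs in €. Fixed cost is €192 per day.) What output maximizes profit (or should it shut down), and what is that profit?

Q = 4; profit = -€115

Compute π = P·Q − TC at each output: Q=0: -192; Q=1: -170; Q=2: -147; Q=3: -124; Q=4: -115; Q=5: -124; Q=6: -152; Q=7: -206; Q=8: -294.
Profit is maximized at Q = 4. AVC there is 83/4 = €20.75 ≤ P, so producing beats shutting down (which would give -€192).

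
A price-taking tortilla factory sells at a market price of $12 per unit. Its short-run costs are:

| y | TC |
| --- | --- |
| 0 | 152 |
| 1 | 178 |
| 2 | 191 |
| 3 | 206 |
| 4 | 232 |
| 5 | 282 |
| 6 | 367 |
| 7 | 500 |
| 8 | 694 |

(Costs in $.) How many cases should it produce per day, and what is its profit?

y = 0 (shut down); profit = -$152

Compute π = P·y − TC at each output: y=0: -152; y=1: -166; y=2: -167; y=3: -170; y=4: -184; y=5: -222; y=6: -295; y=7: -416; y=8: -598.
Profit is highest at y = 0. Equivalently, the lowest AVC in the table is 54/3 ≈ $18 at y = 3, and P = $12 falls below it — price never covers variable cost, so the firm shuts down and loses only its fixed cost.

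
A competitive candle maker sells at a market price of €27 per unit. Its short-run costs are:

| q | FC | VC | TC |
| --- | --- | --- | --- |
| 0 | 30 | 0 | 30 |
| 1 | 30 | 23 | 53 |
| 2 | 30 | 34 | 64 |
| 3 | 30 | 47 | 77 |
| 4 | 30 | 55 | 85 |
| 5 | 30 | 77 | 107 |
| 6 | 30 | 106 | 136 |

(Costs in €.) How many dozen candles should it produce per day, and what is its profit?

Compute π = P·q − TC at each output: q=0: -30; q=1: -26; q=2: -10; q=3: 4; q=4: 23; q=5: 28; q=6: 26.
Profit is maximized at q = 5. AVC there is 77/5 = €15.40 ≤ P, so producing beats shutting down (which would give -€30).

q = 5; profit = €28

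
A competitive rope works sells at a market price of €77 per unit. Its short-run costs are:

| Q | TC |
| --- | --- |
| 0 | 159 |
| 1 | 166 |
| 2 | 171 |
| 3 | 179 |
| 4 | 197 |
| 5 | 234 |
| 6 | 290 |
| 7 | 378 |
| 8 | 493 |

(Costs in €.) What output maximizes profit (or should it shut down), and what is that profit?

Compute π = P·Q − TC at each output: Q=0: -159; Q=1: -89; Q=2: -17; Q=3: 52; Q=4: 111; Q=5: 151; Q=6: 172; Q=7: 161; Q=8: 123.
Profit is maximized at Q = 6. AVC there is 131/6 = €21.83 ≤ P, so producing beats shutting down (which would give -€159).

Q = 6; profit = €172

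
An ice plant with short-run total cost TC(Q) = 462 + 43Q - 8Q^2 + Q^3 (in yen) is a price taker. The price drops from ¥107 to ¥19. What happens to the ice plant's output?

Output falls from 8 to 0 (the firm shuts down)

AVC = 43 - 8Q + Q^2, minimized at Q = 4 where min AVC = ¥27. MC = 43 - 16Q + 3Q^2.
With P = ¥107 above the shutdown price, P = MC gives Q = 8.
At P = ¥19 < min AVC = ¥27, price no longer covers variable cost at any output, so the firm shuts down: Q = 0.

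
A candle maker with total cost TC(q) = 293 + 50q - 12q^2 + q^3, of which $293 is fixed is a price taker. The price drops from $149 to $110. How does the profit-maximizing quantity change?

AVC = 50 - 12q + q^2, minimized at q = 6 where min AVC = $14. MC = 50 - 24q + 3q^2.
At P = $149 ≥ min AVC, set P = MC on the rising branch: q = 11.
At P = $110 ≥ min AVC, set P = MC: q = 10. The firm stays open but cuts output.

Output falls from 11 to 10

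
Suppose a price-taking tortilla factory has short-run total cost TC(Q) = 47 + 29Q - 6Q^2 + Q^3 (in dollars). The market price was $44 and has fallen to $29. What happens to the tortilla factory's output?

Output falls from 5 to 4

AVC = 29 - 6Q + Q^2, minimized at Q = 3 where min AVC = $20. MC = 29 - 12Q + 3Q^2.
At P = $44 ≥ min AVC, set P = MC on the rising branch: Q = 5.
At P = $29 ≥ min AVC, set P = MC: Q = 4. The firm stays open but cuts output.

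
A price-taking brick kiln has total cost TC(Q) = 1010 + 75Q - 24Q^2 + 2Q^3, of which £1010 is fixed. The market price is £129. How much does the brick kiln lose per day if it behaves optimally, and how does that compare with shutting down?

Profit = -£38 at Q = 9

AVC = 75 - 24Q + 2Q^2 has its minimum £3 at Q = 6; price £129 clears that bar, so the firm operates.
With MC = 75 - 48Q + 6Q^2, P = MC on the upward-sloping part at Q* = 9.
TR = 129·9 = 1161. TC = 1010 + 189 = 1199. Profit = 1161 − 1199 = -£38.
That loss of £38 beats the £1010 the firm would lose by shutting down; producing recovers £972 of fixed cost.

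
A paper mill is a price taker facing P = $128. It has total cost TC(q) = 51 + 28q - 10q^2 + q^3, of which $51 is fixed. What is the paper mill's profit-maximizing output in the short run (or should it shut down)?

From TC, MC = TC'(q) = 28 - 20q + 3q^2 and AVC = VC/q = 28 - 10q + q^2.
AVC hits its minimum where MC = AVC, at q = 5, giving min AVC = 28 - 10·5 + 5^2 = $3.
Because $128 ≥ $3, revenue can cover variable cost; the firm operates.
Set P = MC: 128 = 28 - 20q + 3q^2 → -100 - 20q + 3q^2 = 0. The roots are q = -10/3 and q = 10; the profit-maximizing output is on the rising part of MC, so q* = 10.
Check: AVC at q = 10 is $28 ≤ P, so revenue covers variable cost.
Profit = P·q − TC = 128·10 − 331 = $949.

Produce at q = 10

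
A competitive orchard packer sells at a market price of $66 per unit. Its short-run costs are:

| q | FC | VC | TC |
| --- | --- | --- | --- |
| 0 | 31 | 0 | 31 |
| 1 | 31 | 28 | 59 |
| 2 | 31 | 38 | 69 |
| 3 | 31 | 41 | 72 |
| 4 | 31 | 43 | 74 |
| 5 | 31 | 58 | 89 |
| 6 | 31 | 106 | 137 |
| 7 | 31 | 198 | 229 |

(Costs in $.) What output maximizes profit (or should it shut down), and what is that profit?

Tabulate TR − TC: q=0: -31; q=1: 7; q=2: 63; q=3: 126; q=4: 190; q=5: 241; q=6: 259; q=7: 233.
Profit is maximized at q = 6. AVC there is 106/6 = $17.67 ≤ P, so producing beats shutting down (which would give -$31).

q = 6; profit = $259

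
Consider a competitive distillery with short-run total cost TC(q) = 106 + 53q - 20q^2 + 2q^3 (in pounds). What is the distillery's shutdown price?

£3 per unit

Short-run supply begins at min AVC. From VC = 53q - 20q^2 + 2q^3, AVC = 53 - 20q + 2q^2.
At the minimum of AVC, MC = AVC. MC = 53 - 40q + 6q^2; setting MC = AVC gives 4q^2 - 20q = 0, so q = 5. min AVC = 3.
For P < £3 the firm produces nothing.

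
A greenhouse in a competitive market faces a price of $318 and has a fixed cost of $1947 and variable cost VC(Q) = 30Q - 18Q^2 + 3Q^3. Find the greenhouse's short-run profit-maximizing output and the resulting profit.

AVC = 30 - 18Q + 3Q^2 has its minimum $3 at Q = 3; price $318 clears that bar, so the firm operates.
MC = 30 - 36Q + 9Q^2. Setting P = MC and taking the root on the rising branch gives Q* = 8.
TR = 318·8 = 2544. TC = 1947 + 624 = 2571. Profit = 2544 − 2571 = -$27.
By producing, the firm covers all variable cost plus $1920 of fixed cost; shutting down would lose the full $1947.

Profit = -$27 at Q = 8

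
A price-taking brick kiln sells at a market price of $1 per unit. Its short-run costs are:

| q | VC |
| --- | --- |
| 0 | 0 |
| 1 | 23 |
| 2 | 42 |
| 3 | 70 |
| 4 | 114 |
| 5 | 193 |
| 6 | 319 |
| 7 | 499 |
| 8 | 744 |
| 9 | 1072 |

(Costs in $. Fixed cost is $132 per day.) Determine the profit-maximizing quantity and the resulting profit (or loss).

Profit at each row (π = 1q − TC): q=0: -132; q=1: -154; q=2: -172; q=3: -199; q=4: -242; q=5: -320; q=6: -445; q=7: -624; q=8: -868; q=9: -1195.
Profit is highest at q = 0. Equivalently, the lowest AVC in the table is 42/2 ≈ $21 at q = 2, and P = $1 falls below it — price never covers variable cost, so the firm shuts down and loses only its fixed cost.

q = 0 (shut down); profit = -$132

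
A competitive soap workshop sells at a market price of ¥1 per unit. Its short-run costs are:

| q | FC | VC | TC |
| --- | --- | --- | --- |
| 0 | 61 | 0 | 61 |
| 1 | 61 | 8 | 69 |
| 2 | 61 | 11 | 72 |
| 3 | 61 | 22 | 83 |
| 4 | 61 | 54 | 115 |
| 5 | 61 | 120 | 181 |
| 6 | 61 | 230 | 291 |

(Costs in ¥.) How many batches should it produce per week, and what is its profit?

Tabulate TR − TC: q=0: -61; q=1: -68; q=2: -70; q=3: -80; q=4: -111; q=5: -176; q=6: -285.
Profit is highest at q = 0. Equivalently, the lowest AVC in the table is 11/2 ≈ ¥5.50 at q = 2, and P = ¥1 falls below it — price never covers variable cost, so the firm shuts down and loses only its fixed cost.

q = 0 (shut down); profit = -¥61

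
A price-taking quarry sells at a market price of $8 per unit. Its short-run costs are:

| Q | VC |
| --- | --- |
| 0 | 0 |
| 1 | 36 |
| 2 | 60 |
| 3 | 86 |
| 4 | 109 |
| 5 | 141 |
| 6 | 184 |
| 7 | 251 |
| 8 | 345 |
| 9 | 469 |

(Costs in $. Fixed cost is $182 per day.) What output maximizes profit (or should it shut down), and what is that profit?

Compute π = P·Q − TC at each output: Q=0: -182; Q=1: -210; Q=2: -226; Q=3: -244; Q=4: -259; Q=5: -283; Q=6: -318; Q=7: -377; Q=8: -463; Q=9: -579.
Profit is highest at Q = 0. Equivalently, the lowest AVC in the table is 109/4 ≈ $27.25 at Q = 4, and P = $8 falls below it — price never covers variable cost, so the firm shuts down and loses only its fixed cost.

Q = 0 (shut down); profit = -$182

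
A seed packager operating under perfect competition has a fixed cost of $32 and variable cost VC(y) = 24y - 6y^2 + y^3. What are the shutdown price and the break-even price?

Shutdown price = min AVC. AVC = 24 - 6y + y^2, with vertex at y = 3 and minimum $15.
ATC = 32/y + 24 - 6y + y^2. Setting dATC/dy = −32/y^2 − 6 + 2y = 0 gives y = 4 (since 2·4^3 − 6·4^2 = 32).
min ATC = 32/4 + 24 − 6·4 + 4^2 = $24. That is the break-even price.
Between these two prices the firm operates at a loss; above $24 it earns a profit.

Shutdown price = $15; break-even price = $24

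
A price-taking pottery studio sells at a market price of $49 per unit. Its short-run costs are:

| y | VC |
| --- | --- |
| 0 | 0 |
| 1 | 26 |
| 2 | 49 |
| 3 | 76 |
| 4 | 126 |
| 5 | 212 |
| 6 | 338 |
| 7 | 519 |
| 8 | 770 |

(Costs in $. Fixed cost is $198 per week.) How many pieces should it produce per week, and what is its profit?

Tabulate TR − TC: y=0: -198; y=1: -175; y=2: -149; y=3: -127; y=4: -128; y=5: -165; y=6: -242; y=7: -374; y=8: -576.
Profit is maximized at y = 3. AVC there is 76/3 = $25.33 ≤ P, so producing beats shutting down (which would give -$198).

y = 3; profit = -$127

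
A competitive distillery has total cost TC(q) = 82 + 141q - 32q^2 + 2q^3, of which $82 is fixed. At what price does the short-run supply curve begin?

The shutdown price is the minimum of AVC. VC = 141q - 32q^2 + 2q^3, so AVC = 141 - 32q + 2q^2.
dAVC/dq = -32 + 4q = 0 gives q = 8. min AVC = 141 - 32·8 + 2·8^2 = 13.
For P < $13 the firm produces nothing.

$13 per unit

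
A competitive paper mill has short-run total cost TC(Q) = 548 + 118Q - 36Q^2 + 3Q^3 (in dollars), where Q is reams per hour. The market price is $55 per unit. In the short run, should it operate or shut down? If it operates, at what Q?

Strip out fixed cost: VC = 118Q - 36Q^2 + 3Q^3. Then AVC = 118 - 36Q + 3Q^2 and MC = 118 - 72Q + 9Q^2.
AVC is minimized where dAVC/dQ = -36 + 6Q = 0, at Q = 6; min AVC = 118 - 36·6 + 3·6^2 = $10.
P = $55 exceeds min AVC = $10, so the firm stays open.
P = MC gives 63 - 72Q + 9Q^2 = 0, with roots 1 and 7. Take the larger (rising MC): Q* = 7.
Check: AVC at Q = 7 is $13 ≤ P, so revenue covers variable cost.
Profit = P·Q − TC = 55·7 − 639 = -$254, a loss, but smaller than the $548 fixed cost the firm would lose by shutting down.

Produce at Q = 7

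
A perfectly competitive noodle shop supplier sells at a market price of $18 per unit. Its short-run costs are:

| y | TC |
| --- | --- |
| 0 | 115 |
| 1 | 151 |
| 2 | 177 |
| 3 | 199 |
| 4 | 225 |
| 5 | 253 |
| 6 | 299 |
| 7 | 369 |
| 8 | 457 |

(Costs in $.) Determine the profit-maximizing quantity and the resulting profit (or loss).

y = 0 (shut down); profit = -$115

Profit at each row (π = 18y − TC): y=0: -115; y=1: -133; y=2: -141; y=3: -145; y=4: -153; y=5: -163; y=6: -191; y=7: -243; y=8: -313.
Profit is highest at y = 0. Equivalently, the lowest AVC in the table is 110/4 ≈ $27.50 at y = 4, and P = $18 falls below it — price never covers variable cost, so the firm shuts down and loses only its fixed cost.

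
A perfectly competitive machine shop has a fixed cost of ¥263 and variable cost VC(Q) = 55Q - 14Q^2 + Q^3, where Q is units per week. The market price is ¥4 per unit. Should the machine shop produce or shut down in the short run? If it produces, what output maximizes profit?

Variable cost is VC = 55Q - 14Q^2 + Q^3, so AVC = VC/Q = 55 - 14Q + Q^2 and MC = dTC/dQ = 55 - 28Q + 3Q^2.
AVC hits its minimum where MC = AVC, at Q = 7, giving min AVC = 55 - 14·7 + 7^2 = ¥6.
Since P = ¥4 < min AVC = ¥6, price fails to cover variable cost at any output.
The firm minimizes its loss by shutting down and losing only its fixed cost of ¥263.

Shut down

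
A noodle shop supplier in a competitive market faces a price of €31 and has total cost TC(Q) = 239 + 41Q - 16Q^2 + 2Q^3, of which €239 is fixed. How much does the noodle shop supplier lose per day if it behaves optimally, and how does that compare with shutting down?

AVC = 41 - 16Q + 2Q^2 has its minimum €9 at Q = 4; price €31 clears that bar, so the firm operates.
With MC = 41 - 32Q + 6Q^2, P = MC on the upward-sloping part at Q* = 5.
TR = 31·5 = 155. TC = 239 + 55 = 294. Profit = 155 − 294 = -€139.
Shutting down would mean losing the fixed cost of €239, so operating at a loss of €139 is better by €100.

Profit = -€139 at Q = 5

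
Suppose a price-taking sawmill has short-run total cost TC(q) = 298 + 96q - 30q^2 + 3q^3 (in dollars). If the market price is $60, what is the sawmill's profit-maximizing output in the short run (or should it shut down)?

Strip out fixed cost: VC = 96q - 30q^2 + 3q^3. Then AVC = 96 - 30q + 3q^2 and MC = 96 - 60q + 9q^2.
The AVC parabola has its vertex at q = 30/6 = 5, where AVC = 96 - 30·5 + 3·5^2 = $21.
P = $60 exceeds min AVC = $21, so the firm stays open.
Set P = MC: 60 = 96 - 60q + 9q^2 → 36 - 60q + 9q^2 = 0. The roots are q = 2/3 and q = 6; the profit-maximizing output is on the rising part of MC, so q* = 6.
Check: AVC at q = 6 is $24 ≤ P, so revenue covers variable cost.
Profit = P·q − TC = 60·6 − 442 = -$82, a loss, but smaller than the $298 fixed cost the firm would lose by shutting down.

Produce at q = 6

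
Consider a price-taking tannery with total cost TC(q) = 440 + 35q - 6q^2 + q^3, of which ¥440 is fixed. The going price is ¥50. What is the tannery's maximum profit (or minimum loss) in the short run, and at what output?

AVC = 35 - 6q + q^2 has its minimum ¥26 at q = 3; price ¥50 clears that bar, so the firm operates.
With MC = 35 - 12q + 3q^2, P = MC on the upward-sloping part at q* = 5.
TR = 50·5 = 250. TC = 440 + 150 = 590. Profit = 250 − 590 = -¥340.
By producing, the firm covers all variable cost plus ¥100 of fixed cost; shutting down would lose the full ¥440.

Profit = -¥340 at q = 5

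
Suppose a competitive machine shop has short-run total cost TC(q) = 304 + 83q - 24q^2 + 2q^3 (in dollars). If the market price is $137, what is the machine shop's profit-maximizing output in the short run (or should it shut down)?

Produce at q = 9

Strip out fixed cost: VC = 83q - 24q^2 + 2q^3. Then AVC = 83 - 24q + 2q^2 and MC = 83 - 48q + 6q^2.
AVC is minimized where dAVC/dq = -24 + 4q = 0, at q = 6; min AVC = 83 - 24·6 + 2·6^2 = $11.
P = $137 exceeds min AVC = $11, so the firm stays open.
Solving P = MC: -54 - 48q + 6q^2 = 0 ⇒ q = -1 or 9. On the upward-sloping branch, q* = 9.
Check: AVC at q = 9 is $29 ≤ P, so revenue covers variable cost.
Profit = P·q − TC = 137·9 − 565 = $668.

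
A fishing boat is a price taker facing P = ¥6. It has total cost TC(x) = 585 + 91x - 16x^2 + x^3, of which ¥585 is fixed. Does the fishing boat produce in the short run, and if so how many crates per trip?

Shut down

Strip out fixed cost: VC = 91x - 16x^2 + x^3. Then AVC = 91 - 16x + x^2 and MC = 91 - 32x + 3x^2.
AVC is minimized where dAVC/dx = -16 + 2x = 0, at x = 8; min AVC = 91 - 16·8 + 8^2 = ¥27.
Since P = ¥6 < min AVC = ¥27, price fails to cover variable cost at any output.
Best response: produce nothing and absorb the ¥585 fixed cost.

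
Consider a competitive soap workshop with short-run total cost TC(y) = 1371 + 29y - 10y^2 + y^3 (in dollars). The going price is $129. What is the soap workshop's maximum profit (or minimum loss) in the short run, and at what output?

AVC = 29 - 10y + y^2 has its minimum $4 at y = 5; price $129 clears that bar, so the firm operates.
With MC = 29 - 20y + 3y^2, P = MC on the upward-sloping part at y* = 10.
TR = 129·10 = 1290. TC = 1371 + 290 = 1661. Profit = 1290 − 1661 = -$371.
That loss of $371 beats the $1371 the firm would lose by shutting down; producing recovers $1000 of fixed cost.

Profit = -$371 at y = 10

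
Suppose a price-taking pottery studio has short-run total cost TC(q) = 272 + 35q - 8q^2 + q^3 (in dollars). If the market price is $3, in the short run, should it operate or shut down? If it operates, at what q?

Strip out fixed cost: VC = 35q - 8q^2 + q^3. Then AVC = 35 - 8q + q^2 and MC = 35 - 16q + 3q^2.
AVC hits its minimum where MC = AVC, at q = 4, giving min AVC = 35 - 8·4 + 4^2 = $19.
With P < min AVC ($3 < $19), every unit sold adds to the loss.
Best response: produce nothing and absorb the $272 fixed cost.

Shut down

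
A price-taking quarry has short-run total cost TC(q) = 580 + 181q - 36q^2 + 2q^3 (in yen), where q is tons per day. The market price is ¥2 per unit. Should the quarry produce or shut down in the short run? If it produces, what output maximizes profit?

Strip out fixed cost: VC = 181q - 36q^2 + 2q^3. Then AVC = 181 - 36q + 2q^2 and MC = 181 - 72q + 6q^2.
AVC hits its minimum where MC = AVC, at q = 9, giving min AVC = 181 - 36·9 + 2·9^2 = ¥19.
With P < min AVC (¥2 < ¥19), every unit sold adds to the loss.
Best response: produce nothing and absorb the ¥580 fixed cost.

Shut down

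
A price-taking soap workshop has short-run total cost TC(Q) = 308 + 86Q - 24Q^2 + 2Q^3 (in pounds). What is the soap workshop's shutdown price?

The shutdown price is the minimum of AVC. VC = 86Q - 24Q^2 + 2Q^3, so AVC = 86 - 24Q + 2Q^2.
At the minimum of AVC, MC = AVC. MC = 86 - 48Q + 6Q^2; setting MC = AVC gives 4Q^2 - 24Q = 0, so Q = 6. min AVC = 14.
The firm shuts down for any P below £14.

£14 per unit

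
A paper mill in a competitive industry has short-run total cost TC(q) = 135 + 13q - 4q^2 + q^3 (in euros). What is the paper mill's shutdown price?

€9 per unit

Short-run supply begins at min AVC. From VC = 13q - 4q^2 + q^3, AVC = 13 - 4q + q^2.
At the minimum of AVC, MC = AVC. MC = 13 - 8q + 3q^2; setting MC = AVC gives 2q^2 - 4q = 0, so q = 2. min AVC = 9.
For P < €9 the firm produces nothing.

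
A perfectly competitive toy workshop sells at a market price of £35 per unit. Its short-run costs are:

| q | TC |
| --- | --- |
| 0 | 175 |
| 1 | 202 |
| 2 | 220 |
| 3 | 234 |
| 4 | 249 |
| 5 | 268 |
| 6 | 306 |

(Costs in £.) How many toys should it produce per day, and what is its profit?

q = 5; profit = -£93

Compute π = P·q − TC at each output: q=0: -175; q=1: -167; q=2: -150; q=3: -129; q=4: -109; q=5: -93; q=6: -96.
Profit is maximized at q = 5. AVC there is 93/5 = £18.60 ≤ P, so producing beats shutting down (which would give -£175).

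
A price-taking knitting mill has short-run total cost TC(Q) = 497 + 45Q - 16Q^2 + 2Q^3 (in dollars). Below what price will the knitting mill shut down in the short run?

The firm shuts down when price falls below the minimum of average variable cost. AVC = VC/Q = 45 - 16Q + 2Q^2.
dAVC/dQ = -16 + 4Q = 0 gives Q = 4. min AVC = 45 - 16·4 + 2·4^2 = 13.
The firm shuts down for any P below $13.

$13 per unit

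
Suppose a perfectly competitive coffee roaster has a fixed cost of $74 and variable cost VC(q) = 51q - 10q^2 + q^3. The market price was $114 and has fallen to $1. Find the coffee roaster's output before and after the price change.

Output falls from 9 to 0 (the firm shuts down)

AVC = 51 - 10q + q^2, minimized at q = 5 where min AVC = $26. MC = 51 - 20q + 3q^2.
With P = $114 above the shutdown price, P = MC gives q = 9.
At P = $1 < min AVC = $26, price no longer covers variable cost at any output, so the firm shuts down: q = 0.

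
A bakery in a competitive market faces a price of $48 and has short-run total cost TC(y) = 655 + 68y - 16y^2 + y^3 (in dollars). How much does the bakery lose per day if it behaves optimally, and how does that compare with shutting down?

AVC = 68 - 16y + y^2; min AVC = $4 at y = 8. Since P = $48 ≥ min AVC, the firm produces.
With MC = 68 - 32y + 3y^2, P = MC on the upward-sloping part at y* = 10.
TR = 48·10 = 480. TC = 655 + 80 = 735. Profit = 480 − 735 = -$255.
By producing, the firm covers all variable cost plus $400 of fixed cost; shutting down would lose the full $655.

Profit = -$255 at y = 10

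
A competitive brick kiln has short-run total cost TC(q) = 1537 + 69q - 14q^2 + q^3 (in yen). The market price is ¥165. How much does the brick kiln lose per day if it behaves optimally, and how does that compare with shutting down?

AVC = 69 - 14q + q^2 has its minimum ¥20 at q = 7; price ¥165 clears that bar, so the firm operates.
MC = 69 - 28q + 3q^2. Setting P = MC and taking the root on the rising branch gives q* = 12.
TR = 165·12 = 1980. TC = 1537 + 540 = 2077. Profit = 1980 − 2077 = -¥97.
By producing, the firm covers all variable cost plus ¥1440 of fixed cost; shutting down would lose the full ¥1537.

Profit = -¥97 at q = 12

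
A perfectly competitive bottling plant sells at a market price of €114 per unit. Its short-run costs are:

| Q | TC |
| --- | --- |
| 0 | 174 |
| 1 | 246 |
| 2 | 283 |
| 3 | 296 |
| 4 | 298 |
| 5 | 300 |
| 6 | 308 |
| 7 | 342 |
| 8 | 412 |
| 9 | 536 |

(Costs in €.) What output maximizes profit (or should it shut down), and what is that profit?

Q = 8; profit = €500

Profit at each row (π = 114Q − TC): Q=0: -174; Q=1: -132; Q=2: -55; Q=3: 46; Q=4: 158; Q=5: 270; Q=6: 376; Q=7: 456; Q=8: 500; Q=9: 490.
Profit is maximized at Q = 8. AVC there is 238/8 = €29.75 ≤ P, so producing beats shutting down (which would give -€174).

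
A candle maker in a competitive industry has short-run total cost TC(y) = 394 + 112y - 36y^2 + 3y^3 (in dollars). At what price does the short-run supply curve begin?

$4 per unit

Short-run supply begins at min AVC. From VC = 112y - 36y^2 + 3y^3, AVC = 112 - 36y + 3y^2.
dAVC/dy = -36 + 6y = 0 gives y = 6. min AVC = 112 - 36·6 + 3·6^2 = 4.
For P < $4 the firm produces nothing.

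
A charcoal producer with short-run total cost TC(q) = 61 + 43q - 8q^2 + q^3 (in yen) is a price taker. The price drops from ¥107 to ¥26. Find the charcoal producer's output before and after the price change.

MC = 43 - 16q + 3q^2; the shutdown threshold is min AVC = ¥27 (at q = 4).
At P = ¥107 ≥ min AVC, set P = MC on the rising branch: q = 8.
At P = ¥26 < min AVC = ¥27, price no longer covers variable cost at any output, so the firm shuts down: q = 0.

Output falls from 8 to 0 (the firm shuts down)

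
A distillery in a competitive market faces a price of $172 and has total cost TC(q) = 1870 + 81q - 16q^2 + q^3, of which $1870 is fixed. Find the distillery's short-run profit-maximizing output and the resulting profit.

Profit = -$180 at q = 13

AVC = 81 - 16q + q^2; min AVC = $17 at q = 8. Since P = $172 ≥ min AVC, the firm produces.
With MC = 81 - 32q + 3q^2, P = MC on the upward-sloping part at q* = 13.
TR = 172·13 = 2236. TC = 1870 + 546 = 2416. Profit = 2236 − 2416 = -$180.
Shutting down would mean losing the fixed cost of $1870, so operating at a loss of $180 is better by $1690.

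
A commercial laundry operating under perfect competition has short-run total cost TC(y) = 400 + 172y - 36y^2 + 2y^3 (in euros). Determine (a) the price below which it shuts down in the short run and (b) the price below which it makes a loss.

Shutdown price = €10; break-even price = €52

Shutdown price = min AVC. AVC = 172 - 36y + 2y^2, with vertex at y = 9 and minimum €10.
ATC = 400/y + 172 - 36y + 2y^2. Setting dATC/dy = −400/y^2 − 36 + 4y = 0 gives y = 10 (since 4·10^3 − 36·10^2 = 400).
min ATC = 400/10 + 172 − 36·10 + 2·10^2 = €52. That is the break-even price.
For €10 ≤ P < €52 the firm produces at a loss; below €10 it shuts down.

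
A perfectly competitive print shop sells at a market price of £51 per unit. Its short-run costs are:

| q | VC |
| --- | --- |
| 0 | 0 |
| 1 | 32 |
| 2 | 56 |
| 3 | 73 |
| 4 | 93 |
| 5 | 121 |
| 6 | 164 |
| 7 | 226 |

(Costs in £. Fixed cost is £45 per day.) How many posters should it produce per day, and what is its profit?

Compute π = P·q − TC at each output: q=0: -45; q=1: -26; q=2: 1; q=3: 35; q=4: 66; q=5: 89; q=6: 97; q=7: 86.
Profit is maximized at q = 6. AVC there is 164/6 = £27.33 ≤ P, so producing beats shutting down (which would give -£45).

q = 6; profit = £97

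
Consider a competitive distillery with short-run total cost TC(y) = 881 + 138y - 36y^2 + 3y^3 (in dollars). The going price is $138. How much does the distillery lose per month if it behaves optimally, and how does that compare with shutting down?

AVC = 138 - 36y + 3y^2; min AVC = $30 at y = 6. Since P = $138 ≥ min AVC, the firm produces.
MC = 138 - 72y + 9y^2. Setting P = MC and taking the root on the rising branch gives y* = 8.
TR = 138·8 = 1104. TC = 881 + 336 = 1217. Profit = 1104 − 1217 = -$113.
Shutting down would mean losing the fixed cost of $881, so operating at a loss of $113 is better by $768.

Profit = -$113 at y = 8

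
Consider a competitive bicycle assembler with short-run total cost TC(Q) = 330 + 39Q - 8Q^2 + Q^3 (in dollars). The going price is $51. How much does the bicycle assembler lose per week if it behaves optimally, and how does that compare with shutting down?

AVC = 39 - 8Q + Q^2 has its minimum $23 at Q = 4; price $51 clears that bar, so the firm operates.
MC = 39 - 16Q + 3Q^2. Setting P = MC and taking the root on the rising branch gives Q* = 6.
TR = 51·6 = 306. TC = 330 + 162 = 492. Profit = 306 − 492 = -$186.
That loss of $186 beats the $330 the firm would lose by shutting down; producing recovers $144 of fixed cost.

Profit = -$186 at Q = 6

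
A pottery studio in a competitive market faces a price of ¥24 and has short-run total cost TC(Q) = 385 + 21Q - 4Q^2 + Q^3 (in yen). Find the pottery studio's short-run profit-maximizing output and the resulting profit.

Profit = -¥367 at Q = 3

AVC = 21 - 4Q + Q^2 has its minimum ¥17 at Q = 2; price ¥24 clears that bar, so the firm operates.
MC = 21 - 8Q + 3Q^2. Setting P = MC and taking the root on the rising branch gives Q* = 3.
TR = 24·3 = 72. TC = 385 + 54 = 439. Profit = 72 − 439 = -¥367.
That loss of ¥367 beats the ¥385 the firm would lose by shutting down; producing recovers ¥18 of fixed cost.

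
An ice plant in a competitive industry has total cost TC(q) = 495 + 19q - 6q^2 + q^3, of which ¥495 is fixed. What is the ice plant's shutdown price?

Short-run supply begins at min AVC. From VC = 19q - 6q^2 + q^3, AVC = 19 - 6q + q^2.
At the minimum of AVC, MC = AVC. MC = 19 - 12q + 3q^2; setting MC = AVC gives 2q^2 - 6q = 0, so q = 3. min AVC = 10.
The firm shuts down for any P below ¥10.

¥10 per unit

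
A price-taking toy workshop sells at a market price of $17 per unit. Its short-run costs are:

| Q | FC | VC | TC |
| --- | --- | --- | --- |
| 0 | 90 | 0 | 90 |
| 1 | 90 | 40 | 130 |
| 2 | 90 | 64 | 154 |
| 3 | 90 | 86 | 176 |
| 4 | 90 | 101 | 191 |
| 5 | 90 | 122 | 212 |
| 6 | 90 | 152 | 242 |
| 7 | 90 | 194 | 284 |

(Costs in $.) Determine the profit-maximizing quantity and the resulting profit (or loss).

Profit at each row (π = 17Q − TC): Q=0: -90; Q=1: -113; Q=2: -120; Q=3: -125; Q=4: -123; Q=5: -127; Q=6: -140; Q=7: -165.
Profit is highest at Q = 0. Equivalently, the lowest AVC in the table is 122/5 ≈ $24.40 at Q = 5, and P = $17 falls below it — price never covers variable cost, so the firm shuts down and loses only its fixed cost.

Q = 0 (shut down); profit = -$90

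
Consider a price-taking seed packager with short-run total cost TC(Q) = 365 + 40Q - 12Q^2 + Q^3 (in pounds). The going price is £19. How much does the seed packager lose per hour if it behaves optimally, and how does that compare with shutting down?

AVC = 40 - 12Q + Q^2; min AVC = £4 at Q = 6. Since P = £19 ≥ min AVC, the firm produces.
MC = 40 - 24Q + 3Q^2. Setting P = MC and taking the root on the rising branch gives Q* = 7.
TR = 19·7 = 133. TC = 365 + 35 = 400. Profit = 133 − 400 = -£267.
That loss of £267 beats the £365 the firm would lose by shutting down; producing recovers £98 of fixed cost.

Profit = -£267 at Q = 7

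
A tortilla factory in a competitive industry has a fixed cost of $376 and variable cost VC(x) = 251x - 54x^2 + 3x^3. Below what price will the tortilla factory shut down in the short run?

$8 per unit

The firm shuts down when price falls below the minimum of average variable cost. AVC = VC/x = 251 - 54x + 3x^2.
dAVC/dx = -54 + 6x = 0 gives x = 9. min AVC = 251 - 54·9 + 3·9^2 = 8.
The firm shuts down for any P below $8.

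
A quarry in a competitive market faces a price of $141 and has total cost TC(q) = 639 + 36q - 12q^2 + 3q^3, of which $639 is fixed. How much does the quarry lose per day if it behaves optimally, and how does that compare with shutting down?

Profit = -$189 at q = 5

AVC = 36 - 12q + 3q^2 has its minimum $24 at q = 2; price $141 clears that bar, so the firm operates.
With MC = 36 - 24q + 9q^2, P = MC on the upward-sloping part at q* = 5.
TR = 141·5 = 705. TC = 639 + 255 = 894. Profit = 705 − 894 = -$189.
Shutting down would mean losing the fixed cost of $639, so operating at a loss of $189 is better by $450.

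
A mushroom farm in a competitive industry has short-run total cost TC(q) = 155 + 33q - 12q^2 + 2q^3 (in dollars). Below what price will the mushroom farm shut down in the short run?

$15 per unit

The firm shuts down when price falls below the minimum of average variable cost. AVC = VC/q = 33 - 12q + 2q^2.
At the minimum of AVC, MC = AVC. MC = 33 - 24q + 6q^2; setting MC = AVC gives 4q^2 - 12q = 0, so q = 3. min AVC = 15.
For P < $15 the firm produces nothing.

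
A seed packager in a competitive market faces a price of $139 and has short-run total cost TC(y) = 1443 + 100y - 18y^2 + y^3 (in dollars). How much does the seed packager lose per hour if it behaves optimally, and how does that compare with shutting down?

AVC = 100 - 18y + y^2 has its minimum $19 at y = 9; price $139 clears that bar, so the firm operates.
With MC = 100 - 36y + 3y^2, P = MC on the upward-sloping part at y* = 13.
TR = 139·13 = 1807. TC = 1443 + 455 = 1898. Profit = 1807 − 1898 = -$91.
Shutting down would mean losing the fixed cost of $1443, so operating at a loss of $91 is better by $1352.

Profit = -$91 at y = 13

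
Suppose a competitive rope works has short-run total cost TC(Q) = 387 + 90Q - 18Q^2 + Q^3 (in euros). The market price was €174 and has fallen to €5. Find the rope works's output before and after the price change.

AVC = 90 - 18Q + Q^2, minimized at Q = 9 where min AVC = €9. MC = 90 - 36Q + 3Q^2.
At P = €174 ≥ min AVC, set P = MC on the rising branch: Q = 14.
At P = €5 < min AVC = €9, price no longer covers variable cost at any output, so the firm shuts down: Q = 0.

Output falls from 14 to 0 (the firm shuts down)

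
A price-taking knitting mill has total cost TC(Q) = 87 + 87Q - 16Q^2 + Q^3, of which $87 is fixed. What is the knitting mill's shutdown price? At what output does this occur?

$23 per unit, at Q = 8

The firm shuts down when price falls below the minimum of average variable cost. AVC = VC/Q = 87 - 16Q + Q^2.
dAVC/dQ = -16 + 2Q = 0 gives Q = 8. min AVC = 87 - 16·8 + 8^2 = 23.
So the shutdown price is $23.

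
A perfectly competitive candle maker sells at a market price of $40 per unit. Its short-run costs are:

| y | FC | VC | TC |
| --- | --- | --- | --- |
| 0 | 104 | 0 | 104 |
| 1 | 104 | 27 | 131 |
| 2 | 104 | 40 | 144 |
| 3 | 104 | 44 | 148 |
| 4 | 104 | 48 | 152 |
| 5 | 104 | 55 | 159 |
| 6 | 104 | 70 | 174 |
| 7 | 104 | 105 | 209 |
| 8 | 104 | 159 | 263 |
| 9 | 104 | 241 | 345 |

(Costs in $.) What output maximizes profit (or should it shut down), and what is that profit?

y = 7; profit = $71

Tabulate TR − TC: y=0: -104; y=1: -91; y=2: -64; y=3: -28; y=4: 8; y=5: 41; y=6: 66; y=7: 71; y=8: 57; y=9: 15.
Profit is maximized at y = 7. AVC there is 105/7 = $15 ≤ P, so producing beats shutting down (which would give -$104).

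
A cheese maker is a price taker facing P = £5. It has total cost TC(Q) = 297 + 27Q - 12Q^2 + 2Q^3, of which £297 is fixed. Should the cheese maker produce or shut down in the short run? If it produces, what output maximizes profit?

From TC, MC = TC'(Q) = 27 - 24Q + 6Q^2 and AVC = VC/Q = 27 - 12Q + 2Q^2.
AVC is minimized where dAVC/dQ = -12 + 4Q = 0, at Q = 3; min AVC = 27 - 12·3 + 2·3^2 = £9.
Since P = £5 < min AVC = £9, price fails to cover variable cost at any output.
Best response: produce nothing and absorb the £297 fixed cost.

Shut down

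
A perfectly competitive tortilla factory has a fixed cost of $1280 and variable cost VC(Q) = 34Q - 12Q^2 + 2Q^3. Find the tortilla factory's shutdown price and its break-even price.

Shutdown price = $16; break-even price = $226

Shutdown price = min AVC. AVC = 34 - 12Q + 2Q^2, with vertex at Q = 3 and minimum $16.
ATC = 1280/Q + 34 - 12Q + 2Q^2. Setting dATC/dQ = −1280/Q^2 − 12 + 4Q = 0 gives Q = 8 (since 4·8^3 − 12·8^2 = 1280).
min ATC = 1280/8 + 34 − 12·8 + 2·8^2 = $226. That is the break-even price.
Between these two prices the firm operates at a loss; above $226 it earns a profit.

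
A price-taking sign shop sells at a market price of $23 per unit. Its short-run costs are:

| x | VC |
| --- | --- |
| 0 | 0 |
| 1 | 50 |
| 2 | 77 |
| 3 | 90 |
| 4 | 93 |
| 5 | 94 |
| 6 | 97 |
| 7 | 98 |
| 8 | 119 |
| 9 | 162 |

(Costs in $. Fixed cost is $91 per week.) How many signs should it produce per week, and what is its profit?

Profit at each row (π = 23x − TC): x=0: -91; x=1: -118; x=2: -122; x=3: -112; x=4: -92; x=5: -70; x=6: -50; x=7: -28; x=8: -26; x=9: -46.
Profit is maximized at x = 8. AVC there is 119/8 = $14.88 ≤ P, so producing beats shutting down (which would give -$91).

x = 8; profit = -$26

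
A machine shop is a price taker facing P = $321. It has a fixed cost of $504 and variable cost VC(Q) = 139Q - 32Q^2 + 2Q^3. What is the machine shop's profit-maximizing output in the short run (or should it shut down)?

Strip out fixed cost: VC = 139Q - 32Q^2 + 2Q^3. Then AVC = 139 - 32Q + 2Q^2 and MC = 139 - 64Q + 6Q^2.
The AVC parabola has its vertex at Q = 32/4 = 8, where AVC = 139 - 32·8 + 2·8^2 = $11.
Since P = $321 ≥ min AVC = $11, price covers variable cost and the firm should produce.
Solving P = MC: -182 - 64Q + 6Q^2 = 0 ⇒ Q = -7/3 or 13. On the upward-sloping branch, Q* = 13.
Check: AVC at Q = 13 is $61 ≤ P, so revenue covers variable cost.
Profit = P·Q − TC = 321·13 − 1297 = $2876.

Produce at Q = 13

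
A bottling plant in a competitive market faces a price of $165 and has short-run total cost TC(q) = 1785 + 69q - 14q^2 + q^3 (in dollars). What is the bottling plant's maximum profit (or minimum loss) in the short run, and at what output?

Profit = -$345 at q = 12

AVC = 69 - 14q + q^2 has its minimum $20 at q = 7; price $165 clears that bar, so the firm operates.
With MC = 69 - 28q + 3q^2, P = MC on the upward-sloping part at q* = 12.
TR = 165·12 = 1980. TC = 1785 + 540 = 2325. Profit = 1980 − 2325 = -$345.
Shutting down would mean losing the fixed cost of $1785, so operating at a loss of $345 is better by $1440.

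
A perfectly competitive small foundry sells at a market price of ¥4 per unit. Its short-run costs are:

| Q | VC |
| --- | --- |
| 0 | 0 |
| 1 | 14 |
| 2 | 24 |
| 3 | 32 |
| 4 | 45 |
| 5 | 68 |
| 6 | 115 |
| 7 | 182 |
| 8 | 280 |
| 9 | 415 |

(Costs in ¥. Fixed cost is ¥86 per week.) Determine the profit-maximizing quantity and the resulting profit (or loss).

Profit at each row (π = 4Q − TC): Q=0: -86; Q=1: -96; Q=2: -102; Q=3: -106; Q=4: -115; Q=5: -134; Q=6: -177; Q=7: -240; Q=8: -334; Q=9: -465.
Profit is highest at Q = 0. Equivalently, the lowest AVC in the table is 32/3 ≈ ¥10.67 at Q = 3, and P = ¥4 falls below it — price never covers variable cost, so the firm shuts down and loses only its fixed cost.

Q = 0 (shut down); profit = -¥86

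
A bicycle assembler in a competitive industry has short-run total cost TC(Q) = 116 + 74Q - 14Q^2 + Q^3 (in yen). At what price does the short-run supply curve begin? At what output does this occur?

Short-run supply begins at min AVC. From VC = 74Q - 14Q^2 + Q^3, AVC = 74 - 14Q + Q^2.
dAVC/dQ = -14 + 2Q = 0 gives Q = 7. min AVC = 74 - 14·7 + 7^2 = 25.
So the shutdown price is ¥25.

¥25 per unit, at Q = 7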